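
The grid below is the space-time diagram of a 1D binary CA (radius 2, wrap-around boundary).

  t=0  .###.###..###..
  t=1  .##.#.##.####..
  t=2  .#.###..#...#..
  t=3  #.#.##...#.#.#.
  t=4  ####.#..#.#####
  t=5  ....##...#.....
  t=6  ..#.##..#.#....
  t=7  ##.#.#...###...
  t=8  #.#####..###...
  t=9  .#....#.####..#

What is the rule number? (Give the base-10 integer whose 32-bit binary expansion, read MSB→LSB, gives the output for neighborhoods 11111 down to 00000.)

  #####|.  b31=0 t=4,i=0
  ####.|.  b30=0 t=1,i=11
  ###.#|.  b29=0 t=0,i=3
  ###..|#  b28=1 t=0,i=7
  ##.##|#  b27=1 t=0,i=4
  ##.#.|#  b26=1 t=1,i=3
  ##..#|.  b25=0 t=0,i=8
  ##...|.  b24=0 t=0,i=13
  #.###|.  b23=0 t=0,i=5
  #.##.|.  b22=0 t=1,i=6
  #.#.#|#  b21=1 t=1,i=4
  #.#..|#  b20=1 t=4,i=5
  #..##|#  b19=1 t=0,i=9
  #..#.|.  b18=0 t=2,i=7
  #...#|.  b17=0 t=0,i=14
  #....|.  b16=0 t=5,i=11
  .####|.  b15=0 t=1,i=10
  .###.|#  b14=1 t=0,i=2
  .##.#|.  b13=0 t=1,i=2
  .##..|#  b12=1 t=3,i=5
  .#.##|#  b11=1 t=1,i=5
  .#.#.|#  b10=1 t=3,i=1
  .#..#|.  b9=0 t=4,i=6
  .#...|#  b8=1 t=2,i=9
  ..###|#  b7=1 t=0,i=1
  ..##.|#  b6=1 t=1,i=1
  ..#.#|.  b5=0 t=2,i=1
  ..#..|.  b4=0 t=2,i=8
  ...##|.  b3=0 t=0,i=0
  ...#.|#  b2=1 t=2,i=0
  ....#|#  b1=1 t=5,i=2
  .....|.  b0=0 t=5,i=0
  bits 00011100001110000101110111000110 = 473456070

473456070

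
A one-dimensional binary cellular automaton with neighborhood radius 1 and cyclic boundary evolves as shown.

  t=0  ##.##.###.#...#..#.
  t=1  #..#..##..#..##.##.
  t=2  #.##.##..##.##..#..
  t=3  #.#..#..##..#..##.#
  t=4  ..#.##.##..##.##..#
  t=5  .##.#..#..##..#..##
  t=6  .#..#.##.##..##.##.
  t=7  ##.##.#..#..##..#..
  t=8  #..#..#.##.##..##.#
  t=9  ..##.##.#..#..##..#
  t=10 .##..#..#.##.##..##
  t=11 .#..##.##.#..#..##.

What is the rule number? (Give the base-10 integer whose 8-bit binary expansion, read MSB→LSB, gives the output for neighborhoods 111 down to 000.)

142

  ###|#  b7=1 t=0,i=7
  ##.|.  b6=0 t=0,i=1
  #.#|.  b5=0 t=0,i=2
  #..|.  b4=0 t=0,i=11
  .##|#  b3=1 t=0,i=0
  .#.|#  b2=1 t=0,i=10
  ..#|#  b1=1 t=0,i=13
  ...|.  b0=0 t=0,i=12
  bits 10001110 = 142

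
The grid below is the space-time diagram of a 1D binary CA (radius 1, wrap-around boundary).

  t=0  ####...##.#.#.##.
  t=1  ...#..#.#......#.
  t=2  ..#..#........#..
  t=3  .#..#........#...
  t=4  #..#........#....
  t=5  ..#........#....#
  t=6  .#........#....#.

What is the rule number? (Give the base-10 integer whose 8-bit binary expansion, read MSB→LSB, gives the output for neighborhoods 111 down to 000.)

66

  ### -> .   bit 7 = 0  t=0,i=1
  ##. -> #   bit 6 = 1  t=0,i=3
  #.# -> .   bit 5 = 0  t=0,i=9
  #.. -> .   bit 4 = 0  t=0,i=4
  .## -> .   bit 3 = 0  t=0,i=0
  .#. -> .   bit 2 = 0  t=0,i=10
  ..# -> #   bit 1 = 1  t=0,i=6
  ... -> .   bit 0 = 0  t=0,i=5
  bits 01000010 = 66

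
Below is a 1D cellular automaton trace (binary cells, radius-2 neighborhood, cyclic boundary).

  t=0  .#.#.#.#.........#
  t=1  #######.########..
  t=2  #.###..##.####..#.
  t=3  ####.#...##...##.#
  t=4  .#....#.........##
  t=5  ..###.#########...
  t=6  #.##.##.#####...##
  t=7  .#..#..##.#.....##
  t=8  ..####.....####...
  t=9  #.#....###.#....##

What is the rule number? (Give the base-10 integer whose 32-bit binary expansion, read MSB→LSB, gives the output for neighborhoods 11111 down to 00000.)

2326089619

  [31] ##### => #  t=1,i=2
  [30] ####. => .  t=1,i=5
  [29] ###.# => .  t=1,i=6
  [28] ###.. => .  t=1,i=15
  [27] ##.## => #  t=1,i=7
  [26] ##.#. => .  t=3,i=4
  [25] ##..# => #  t=1,i=16
  [24] ##... => .  t=3,i=11
  [23] #.### => #  t=1,i=8
  [22] #.##. => .  t=6,i=2
  [21] #.#.# => #  t=0,i=1
  [20] #.#.. => .  t=0,i=7
  [19] #..## => .  t=1,i=17
  [18] #..#. => #  t=2,i=15
  [17] #...# => .  t=3,i=7
  [16] #.... => #  t=0,i=9
  [15] .#### => .  t=1,i=1
  [14] .###. => #  t=2,i=3
  [13] .##.# => .  t=2,i=8
  [12] .##.. => .  t=3,i=10
  [11] .#.## => #  t=2,i=1
  [10] .#.#. => #  t=0,i=0
  [9] .#..# => #  t=7,i=2
  [8] .#... => #  t=0,i=8
  [7] ..### => #  t=1,i=0
  [6] ..##. => .  t=2,i=7
  [5] ..#.# => .  t=0,i=17
  [4] ..#.. => #  t=4,i=6
  [3] ...## => .  t=3,i=8
  [2] ...#. => .  t=0,i=16
  [1] ....# => #  t=0,i=15
  [0] ..... => #  t=0,i=10
  bits 10001010101001010100111110010011 = 2326089619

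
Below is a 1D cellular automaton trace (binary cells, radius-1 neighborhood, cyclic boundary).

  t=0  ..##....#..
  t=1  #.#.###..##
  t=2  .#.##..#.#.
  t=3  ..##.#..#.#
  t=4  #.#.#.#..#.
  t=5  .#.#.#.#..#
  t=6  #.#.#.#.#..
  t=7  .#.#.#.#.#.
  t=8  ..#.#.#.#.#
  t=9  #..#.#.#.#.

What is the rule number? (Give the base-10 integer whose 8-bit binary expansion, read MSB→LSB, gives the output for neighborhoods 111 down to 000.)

57

  [7] ### => .  t=1,i=5
  [6] ##. => .  t=0,i=3
  [5] #.# => #  t=1,i=1
  [4] #.. => #  t=0,i=4
  [3] .## => #  t=0,i=2
  [2] .#. => .  t=0,i=8
  [1] ..# => .  t=0,i=1
  [0] ... => #  t=0,i=0
  bits 00111001 = 57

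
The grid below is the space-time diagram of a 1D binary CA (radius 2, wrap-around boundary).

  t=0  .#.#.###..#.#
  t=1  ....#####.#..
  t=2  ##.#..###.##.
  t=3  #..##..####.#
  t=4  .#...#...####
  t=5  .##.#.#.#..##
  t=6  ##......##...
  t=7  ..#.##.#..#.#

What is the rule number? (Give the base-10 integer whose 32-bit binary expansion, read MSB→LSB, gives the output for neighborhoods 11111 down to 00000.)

4224731949

  #####|#  b31=1 t=1,i=6
  ####.|#  b30=1 t=1,i=7
  ###.#|#  b29=1 t=1,i=8
  ###..|#  b28=1 t=0,i=7
  ##.##|#  b27=1 t=2,i=9
  ##.#.|.  b26=0 t=1,i=9
  ##..#|#  b25=1 t=0,i=8
  ##...|#  b24=1 t=6,i=2
  #.###|#  b23=1 t=0,i=5
  #.##.|#  b22=1 t=2,i=0
  #.#.#|.  b21=0 t=0,i=1
  #.#..|#  b20=1 t=1,i=10
  #..##|.  b19=0 t=2,i=5
  #..#.|.  b18=0 t=0,i=9
  #...#|.  b17=0 t=4,i=3
  #....|.  b16=0 t=1,i=12
  .####|.  b15=0 t=1,i=5
  .###.|#  b14=1 t=0,i=6
  .##.#|.  b13=0 t=2,i=1
  .##..|.  b12=0 t=3,i=0
  .#.##|#  b11=1 t=0,i=4
  .#.#.|.  b10=0 t=0,i=0
  .#..#|#  b9=1 t=2,i=4
  .#...|#  b8=1 t=1,i=11
  ..###|.  b7=0 t=1,i=4
  ..##.|.  b6=0 t=3,i=3
  ..#.#|#  b5=1 t=0,i=10
  ..#..|.  b4=0 t=4,i=5
  ...##|#  b3=1 t=1,i=3
  ...#.|#  b2=1 t=4,i=4
  ....#|.  b1=0 t=1,i=2
  .....|#  b0=1 t=1,i=0
  bits 11111011110100000100101100101101 = 4224731949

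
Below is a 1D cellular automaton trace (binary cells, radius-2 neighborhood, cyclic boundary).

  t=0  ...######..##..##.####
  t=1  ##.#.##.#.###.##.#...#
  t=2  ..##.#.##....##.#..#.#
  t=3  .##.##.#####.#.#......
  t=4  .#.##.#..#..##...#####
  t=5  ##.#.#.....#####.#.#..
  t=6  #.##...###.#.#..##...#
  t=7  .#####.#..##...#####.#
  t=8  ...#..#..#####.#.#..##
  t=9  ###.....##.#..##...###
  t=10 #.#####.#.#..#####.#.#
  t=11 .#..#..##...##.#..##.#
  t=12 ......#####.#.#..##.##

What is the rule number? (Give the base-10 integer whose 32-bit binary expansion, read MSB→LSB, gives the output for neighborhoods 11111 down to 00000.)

  ##### -> #   bit 31 = 1  t=0,i=5
  ####. -> .   bit 30 = 0  t=0,i=7
  ###.# -> .   bit 29 = 0  t=1,i=1
  ###.. -> #   bit 28 = 1  t=0,i=8
  ##.## -> #   bit 27 = 1  t=0,i=17
  ##.#. -> #   bit 26 = 1  t=1,i=2
  ##..# -> .   bit 25 = 0  t=0,i=9
  ##... -> #   bit 24 = 1  t=0,i=0
  #.### -> .   bit 23 = 0  t=0,i=18
  #.##. -> #   bit 22 = 1  t=1,i=5
  #.#.# -> #   bit 21 = 1  t=1,i=3
  #.#.. -> .   bit 20 = 0  t=1,i=17
  #..## -> #   bit 19 = 1  t=0,i=10
  #..#. -> .   bit 18 = 0  t=2,i=18
  #...# -> #   bit 17 = 1  t=0,i=1
  #.... -> #   bit 16 = 1  t=2,i=10
  .#### -> .   bit 15 = 0  t=0,i=4
  .###. -> .   bit 14 = 0  t=1,i=0
  .##.# -> .   bit 13 = 0  t=0,i=16
  .##.. -> #   bit 12 = 1  t=0,i=12
  .#.## -> .   bit 11 = 0  t=1,i=4
  .#.#. -> .   bit 10 = 0  t=2,i=20
  .#..# -> .   bit 9 = 0  t=2,i=0
  .#... -> .   bit 8 = 0  t=1,i=18
  ..### -> #   bit 7 = 1  t=0,i=3
  ..##. -> #   bit 6 = 1  t=0,i=11
  ..#.# -> .   bit 5 = 0  t=2,i=19
  ..#.. -> .   bit 4 = 0  t=4,i=9
  ...## -> .   bit 3 = 0  t=0,i=2
  ...#. -> #   bit 2 = 1  t=8,i=2
  ....# -> #   bit 1 = 1  t=2,i=11
  ..... -> #   bit 0 = 1  t=3,i=18
  bits 10011101011010110001000011000111 = 2641039559

2641039559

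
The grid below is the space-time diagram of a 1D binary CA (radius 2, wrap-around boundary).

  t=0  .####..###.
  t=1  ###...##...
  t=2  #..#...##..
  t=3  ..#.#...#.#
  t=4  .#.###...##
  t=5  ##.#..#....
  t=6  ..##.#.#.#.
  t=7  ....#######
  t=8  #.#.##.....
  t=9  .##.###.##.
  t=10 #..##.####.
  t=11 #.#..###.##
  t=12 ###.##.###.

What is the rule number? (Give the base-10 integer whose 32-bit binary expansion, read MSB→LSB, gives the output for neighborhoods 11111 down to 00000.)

771528067

  ##### -> .   bit 31 = 0  t=7,i=6
  ####. -> .   bit 30 = 0  t=0,i=3
  ###.# -> #   bit 29 = 1  t=9,i=6
  ###.. -> .   bit 28 = 0  t=0,i=4
  ##.## -> #   bit 27 = 1  t=9,i=3
  ##.#. -> #   bit 26 = 1  t=4,i=0
  ##..# -> .   bit 25 = 0  t=0,i=5
  ##... -> #   bit 24 = 1  t=1,i=3
  #.### -> #   bit 23 = 1  t=4,i=3
  #.##. -> #   bit 22 = 1  t=8,i=4
  #.#.# -> #   bit 21 = 1  t=4,i=1
  #.#.. -> #   bit 20 = 1  t=3,i=4
  #..## -> #   bit 19 = 1  t=0,i=0
  #..#. -> #   bit 18 = 1  t=2,i=2
  #...# -> .   bit 17 = 0  t=1,i=4
  #.... -> .   bit 16 = 0  t=5,i=8
  .#### -> #   bit 15 = 1  t=0,i=2
  .###. -> .   bit 14 = 0  t=0,i=8
  .##.# -> .   bit 13 = 0  t=4,i=10
  .##.. -> #   bit 12 = 1  t=1,i=7
  .#.## -> .   bit 11 = 0  t=4,i=2
  .#.#. -> #   bit 10 = 1  t=3,i=3
  .#..# -> .   bit 9 = 0  t=2,i=1
  .#... -> #   bit 8 = 1  t=2,i=4
  ..### -> #   bit 7 = 1  t=0,i=1
  ..##. -> .   bit 6 = 0  t=1,i=6
  ..#.# -> .   bit 5 = 0  t=3,i=2
  ..#.. -> .   bit 4 = 0  t=2,i=0
  ...## -> .   bit 3 = 0  t=1,i=5
  ...#. -> .   bit 2 = 0  t=3,i=7
  ....# -> #   bit 1 = 1  t=5,i=9
  ..... -> #   bit 0 = 1  t=8,i=8
  bits 00101101111111001001010110000011 = 771528067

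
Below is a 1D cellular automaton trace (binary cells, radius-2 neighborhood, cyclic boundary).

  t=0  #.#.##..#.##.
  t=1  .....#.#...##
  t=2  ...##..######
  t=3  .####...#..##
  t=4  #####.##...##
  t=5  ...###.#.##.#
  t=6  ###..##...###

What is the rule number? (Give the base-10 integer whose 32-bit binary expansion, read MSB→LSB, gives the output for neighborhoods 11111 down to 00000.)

  #####|.  b31=0 t=2,i=9
  ####.|#  b30=1 t=2,i=11
  ###.#|#  b29=1 t=4,i=4
  ###..|#  b28=1 t=2,i=12
  ##.##|#  b27=1 t=3,i=0
  ##.#.|#  b26=1 t=0,i=12
  ##..#|.  b25=0 t=0,i=6
  ##...|.  b24=0 t=1,i=0
  #.###|#  b23=1 t=3,i=1
  #.##.|.  b22=0 t=0,i=4
  #.#.#|.  b21=0 t=0,i=0
  #.#..|#  b20=1 t=1,i=7
  #..##|.  b19=0 t=2,i=6
  #..#.|#  b18=1 t=0,i=7
  #...#|#  b17=1 t=1,i=9
  #....|.  b16=0 t=1,i=1
  .####|#  b15=1 t=2,i=8
  .###.|.  b14=0 t=5,i=4
  .##.#|#  b13=1 t=0,i=11
  .##..|#  b12=1 t=0,i=5
  .#.##|.  b11=0 t=0,i=3
  .#.#.|.  b10=0 t=0,i=1
  .#..#|.  b9=0 t=3,i=9
  .#...|#  b8=1 t=1,i=8
  ..###|.  b7=0 t=2,i=7
  ..##.|#  b6=1 t=1,i=11
  ..#.#|.  b5=0 t=0,i=8
  ..#..|.  b4=0 t=3,i=8
  ...##|#  b3=1 t=1,i=10
  ...#.|#  b2=1 t=1,i=4
  ....#|#  b1=1 t=1,i=3
  .....|.  b0=0 t=1,i=2
  bits 01111100100101101011000101001110 = 2090250574

2090250574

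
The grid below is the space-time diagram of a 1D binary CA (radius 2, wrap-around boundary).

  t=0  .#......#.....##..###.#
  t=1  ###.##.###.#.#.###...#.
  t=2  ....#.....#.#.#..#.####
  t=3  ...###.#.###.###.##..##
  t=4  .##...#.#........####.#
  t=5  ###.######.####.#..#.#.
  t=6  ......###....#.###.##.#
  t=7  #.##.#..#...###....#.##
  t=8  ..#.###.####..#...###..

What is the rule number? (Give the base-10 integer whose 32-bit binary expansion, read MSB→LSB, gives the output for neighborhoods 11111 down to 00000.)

3596230461

  nb #####: next=#  (t=5,i=6, bit31=1)
  nb ####.: next=#  (t=2,i=21, bit30=1)
  nb ###.#: next=.  (t=0,i=20, bit29=0)
  nb ###..: next=#  (t=1,i=17, bit28=1)
  nb ##.##: next=.  (t=1,i=3, bit27=0)
  nb ##.#.: next=#  (t=0,i=21, bit26=1)
  nb ##..#: next=#  (t=0,i=16, bit25=1)
  nb ##...: next=.  (t=1,i=18, bit24=0)
  nb #.###: next=.  (t=1,i=0, bit23=0)
  nb #.##.: next=#  (t=1,i=4, bit22=1)
  nb #.#.#: next=.  (t=0,i=22, bit21=0)
  nb #.#..: next=#  (t=0,i=1, bit20=1)
  nb #..##: next=#  (t=0,i=17, bit19=1)
  nb #..#.: next=.  (t=2,i=16, bit18=0)
  nb #...#: next=#  (t=1,i=19, bit17=1)
  nb #....: next=.  (t=0,i=3, bit16=0)
  nb .####: next=.  (t=2,i=20, bit15=0)
  nb .###.: next=.  (t=0,i=19, bit14=0)
  nb .##.#: next=.  (t=1,i=5, bit13=0)
  nb .##..: next=#  (t=0,i=15, bit12=1)
  nb .#.##: next=#  (t=1,i=14, bit11=1)
  nb .#.#.: next=#  (t=0,i=0, bit10=1)
  nb .#..#: next=#  (t=2,i=15, bit9=1)
  nb .#...: next=#  (t=0,i=2, bit8=1)
  nb ..###: next=.  (t=0,i=18, bit7=0)
  nb ..##.: next=.  (t=0,i=14, bit6=0)
  nb ..#.#: next=#  (t=1,i=21, bit5=1)
  nb ..#..: next=#  (t=0,i=8, bit4=1)
  nb ...##: next=#  (t=0,i=13, bit3=1)
  nb ...#.: next=#  (t=0,i=7, bit2=1)
  nb ....#: next=.  (t=0,i=6, bit1=0)
  nb .....: next=#  (t=0,i=4, bit0=1)
  bits 11010110010110100001111100111101 = 3596230461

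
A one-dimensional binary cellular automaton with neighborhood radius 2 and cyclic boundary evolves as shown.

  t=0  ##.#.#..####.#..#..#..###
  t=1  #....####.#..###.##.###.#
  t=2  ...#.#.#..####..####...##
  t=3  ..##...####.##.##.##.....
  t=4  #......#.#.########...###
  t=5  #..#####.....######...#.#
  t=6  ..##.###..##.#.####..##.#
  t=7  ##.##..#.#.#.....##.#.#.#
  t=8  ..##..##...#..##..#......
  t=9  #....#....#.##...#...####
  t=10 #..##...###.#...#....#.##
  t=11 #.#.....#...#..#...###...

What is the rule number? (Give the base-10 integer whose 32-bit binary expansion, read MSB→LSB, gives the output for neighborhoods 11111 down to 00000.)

  #####|#  b31=1 t=0,i=24
  ####.|#  b30=1 t=0,i=0
  ###.#|.  b29=0 t=0,i=1
  ###..|#  b28=1 t=2,i=13
  ##.##|#  b27=1 t=1,i=16
  ##.#.|.  b26=0 t=0,i=2
  ##..#|.  b25=0 t=2,i=14
  ##...|.  b24=0 t=1,i=1
  #.###|.  b23=0 t=1,i=20
  #.##.|#  b22=1 t=1,i=17
  #.#.#|.  b21=0 t=0,i=3
  #.#..|#  b20=1 t=0,i=5
  #..##|#  b19=1 t=0,i=7
  #..#.|#  b18=1 t=0,i=15
  #...#|.  b17=0 t=2,i=1
  #....|.  b16=0 t=1,i=2
  .####|.  b15=0 t=0,i=9
  .###.|.  b14=0 t=1,i=14
  .##.#|#  b13=1 t=1,i=18
  .##..|.  b12=0 t=1,i=0
  .#.##|.  b11=0 t=4,i=10
  .#.#.|.  b10=0 t=0,i=4
  .#..#|#  b9=1 t=0,i=6
  .#...|.  b8=0 t=7,i=12
  ..###|#  b7=1 t=0,i=8
  ..##.|.  b6=0 t=2,i=23
  ..#.#|#  b5=1 t=2,i=3
  ..#..|.  b4=0 t=0,i=16
  ...##|.  b3=0 t=1,i=4
  ...#.|#  b2=1 t=2,i=2
  ....#|#  b1=1 t=1,i=3
  .....|#  b0=1 t=3,i=22
  bits 11011000010111000010001010100111 = 3629916839

3629916839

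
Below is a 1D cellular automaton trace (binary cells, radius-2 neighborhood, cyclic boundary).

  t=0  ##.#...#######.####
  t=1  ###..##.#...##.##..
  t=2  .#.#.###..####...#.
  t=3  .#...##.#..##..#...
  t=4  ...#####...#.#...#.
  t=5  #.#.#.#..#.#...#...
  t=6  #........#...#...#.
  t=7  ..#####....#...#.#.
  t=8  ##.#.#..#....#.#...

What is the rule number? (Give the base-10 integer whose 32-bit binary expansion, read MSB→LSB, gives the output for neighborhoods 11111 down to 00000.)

1719918697

  ##### -> .   bit 31 = 0  t=0,i=9
  ####. -> #   bit 30 = 1  t=0,i=0
  ###.# -> #   bit 29 = 1  t=0,i=1
  ###.. -> .   bit 28 = 0  t=1,i=2
  ##.## -> .   bit 27 = 0  t=0,i=14
  ##.#. -> #   bit 26 = 1  t=0,i=2
  ##..# -> #   bit 25 = 1  t=1,i=3
  ##... -> .   bit 24 = 0  t=2,i=14
  #.### -> #   bit 23 = 1  t=0,i=15
  #.##. -> .   bit 22 = 0  t=1,i=15
  #.#.# -> .   bit 21 = 0  t=2,i=3
  #.#.. -> .   bit 20 = 0  t=0,i=3
  #..## -> .   bit 19 = 0  t=1,i=4
  #..#. -> .   bit 18 = 0  t=2,i=0
  #...# -> #   bit 17 = 1  t=0,i=5
  #.... -> #   bit 16 = 1  t=3,i=17
  .#### -> #   bit 15 = 1  t=0,i=8
  .###. -> #   bit 14 = 1  t=1,i=1
  .##.# -> #   bit 13 = 1  t=1,i=6
  .##.. -> .   bit 12 = 0  t=1,i=16
  .#.## -> .   bit 11 = 0  t=2,i=4
  .#.#. -> .   bit 10 = 0  t=2,i=2
  .#..# -> .   bit 9 = 0  t=2,i=18
  .#... -> .   bit 8 = 0  t=0,i=4
  ..### -> .   bit 7 = 0  t=0,i=7
  ..##. -> #   bit 6 = 1  t=1,i=5
  ..#.# -> #   bit 5 = 1  t=2,i=1
  ..#.. -> .   bit 4 = 0  t=2,i=17
  ...## -> #   bit 3 = 1  t=0,i=6
  ...#. -> .   bit 2 = 0  t=2,i=16
  ....# -> .   bit 1 = 0  t=3,i=18
  ..... -> #   bit 0 = 1  t=6,i=3
  bits 01100110100000111110000001101001 = 1719918697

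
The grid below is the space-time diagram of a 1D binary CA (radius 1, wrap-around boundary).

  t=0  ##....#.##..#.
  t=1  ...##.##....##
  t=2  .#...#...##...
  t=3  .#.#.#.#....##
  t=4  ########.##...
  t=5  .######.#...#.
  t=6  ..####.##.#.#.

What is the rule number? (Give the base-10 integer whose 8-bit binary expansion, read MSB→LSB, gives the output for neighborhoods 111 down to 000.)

  ###|#  b7=1 t=4,i=1
  ##.|.  b6=0 t=0,i=1
  #.#|#  b5=1 t=0,i=7
  #..|.  b4=0 t=0,i=2
  .##|.  b3=0 t=0,i=0
  .#.|#  b2=1 t=0,i=6
  ..#|.  b1=0 t=0,i=5
  ...|#  b0=1 t=0,i=3
  bits 10100101 = 165

165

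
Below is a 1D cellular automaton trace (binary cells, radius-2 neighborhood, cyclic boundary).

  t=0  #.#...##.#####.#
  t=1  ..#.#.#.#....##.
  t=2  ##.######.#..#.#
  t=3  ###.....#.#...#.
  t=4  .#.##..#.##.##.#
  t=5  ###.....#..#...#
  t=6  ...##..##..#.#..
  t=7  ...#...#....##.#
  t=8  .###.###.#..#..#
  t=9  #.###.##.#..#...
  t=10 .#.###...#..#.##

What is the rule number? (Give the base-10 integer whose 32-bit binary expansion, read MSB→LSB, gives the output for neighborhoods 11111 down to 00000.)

691227732

  [31] ##### => .  t=0,i=11
  [30] ####. => .  t=0,i=12
  [29] ###.# => #  t=0,i=13
  [28] ###.. => .  t=3,i=2
  [27] ##.## => #  t=0,i=8
  [26] ##.#. => .  t=0,i=1
  [25] ##..# => .  t=4,i=5
  [24] ##... => #  t=1,i=15
  [23] #.### => .  t=0,i=9
  [22] #.##. => .  t=0,i=15
  [21] #.#.# => #  t=1,i=4
  [20] #.#.. => #  t=0,i=2
  [19] #..## => .  t=6,i=6
  [18] #..#. => .  t=2,i=12
  [17] #...# => #  t=0,i=4
  [16] #.... => #  t=1,i=10
  [15] .#### => .  t=0,i=10
  [14] .###. => #  t=2,i=0
  [13] .##.# => .  t=0,i=0
  [12] .##.. => .  t=1,i=14
  [11] .#.## => #  t=2,i=14
  [10] .#.#. => #  t=1,i=3
  [9] .#..# => .  t=2,i=11
  [8] .#... => .  t=0,i=3
  [7] ..### => .  t=5,i=15
  [6] ..##. => #  t=0,i=6
  [5] ..#.# => .  t=1,i=2
  [4] ..#.. => #  t=5,i=8
  [3] ...## => .  t=0,i=5
  [2] ...#. => #  t=1,i=1
  [1] ....# => .  t=1,i=11
  [0] ..... => .  t=3,i=5
  bits 00101001001100110100110001010100 = 691227732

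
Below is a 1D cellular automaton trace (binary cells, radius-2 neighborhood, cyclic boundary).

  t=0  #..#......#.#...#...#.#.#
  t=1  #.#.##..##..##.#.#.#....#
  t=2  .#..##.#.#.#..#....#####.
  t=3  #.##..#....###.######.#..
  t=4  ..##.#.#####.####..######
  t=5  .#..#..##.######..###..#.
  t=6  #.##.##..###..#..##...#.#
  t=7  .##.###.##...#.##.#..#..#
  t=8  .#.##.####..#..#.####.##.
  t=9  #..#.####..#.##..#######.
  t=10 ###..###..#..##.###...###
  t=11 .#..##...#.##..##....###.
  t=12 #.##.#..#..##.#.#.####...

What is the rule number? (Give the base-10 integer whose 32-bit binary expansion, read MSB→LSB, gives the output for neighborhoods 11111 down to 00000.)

  ##### -> .   bit 31 = 0  t=2,i=21
  ####. -> #   bit 30 = 1  t=2,i=22
  ###.# -> #   bit 29 = 1  t=3,i=13
  ###.. -> .   bit 28 = 0  t=2,i=23
  ##.## -> #   bit 27 = 1  t=3,i=14
  ##.#. -> #   bit 26 = 1  t=1,i=1
  ##..# -> .   bit 25 = 0  t=0,i=1
  ##... -> .   bit 24 = 0  t=6,i=19
  #.### -> #   bit 23 = 1  t=3,i=15
  #.##. -> #   bit 22 = 1  t=0,i=24
  #.#.# -> .   bit 21 = 0  t=0,i=22
  #.#.. -> #   bit 20 = 1  t=0,i=12
  #..## -> #   bit 19 = 1  t=1,i=7
  #..#. -> #   bit 18 = 1  t=0,i=2
  #...# -> .   bit 17 = 0  t=0,i=14
  #.... -> #   bit 16 = 1  t=0,i=5
  .#### -> #   bit 15 = 1  t=2,i=20
  .###. -> .   bit 14 = 0  t=3,i=12
  .##.# -> .   bit 13 = 0  t=1,i=0
  .##.. -> #   bit 12 = 1  t=0,i=0
  .#.## -> .   bit 11 = 0  t=0,i=23
  .#.#. -> .   bit 10 = 0  t=0,i=11
  .#..# -> #   bit 9 = 1  t=2,i=2
  .#... -> #   bit 8 = 1  t=0,i=4
  ..### -> #   bit 7 = 1  t=2,i=19
  ..##. -> .   bit 6 = 0  t=1,i=8
  ..#.# -> .   bit 5 = 0  t=0,i=10
  ..#.. -> .   bit 4 = 0  t=0,i=3
  ...## -> #   bit 3 = 1  t=1,i=23
  ...#. -> #   bit 2 = 1  t=0,i=9
  ....# -> #   bit 1 = 1  t=0,i=8
  ..... -> .   bit 0 = 0  t=0,i=6
  bits 01101100110111011001001110001110 = 1826460558

1826460558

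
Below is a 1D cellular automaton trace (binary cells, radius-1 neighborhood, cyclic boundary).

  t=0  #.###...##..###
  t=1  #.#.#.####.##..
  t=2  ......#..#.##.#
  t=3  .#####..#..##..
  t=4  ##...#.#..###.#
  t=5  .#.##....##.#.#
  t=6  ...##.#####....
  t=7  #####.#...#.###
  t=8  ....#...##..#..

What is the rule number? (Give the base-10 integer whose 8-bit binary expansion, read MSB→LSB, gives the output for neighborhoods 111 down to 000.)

  nb ###: next=.  (t=0,i=3, bit7=0)
  nb ##.: next=#  (t=0,i=0, bit6=1)
  nb #.#: next=.  (t=0,i=1, bit5=0)
  nb #..: next=.  (t=0,i=5, bit4=0)
  nb .##: next=#  (t=0,i=2, bit3=1)
  nb .#.: next=.  (t=1,i=0, bit2=0)
  nb ..#: next=#  (t=0,i=7, bit1=1)
  nb ...: next=#  (t=0,i=6, bit0=1)
  bits 01001011 = 75

75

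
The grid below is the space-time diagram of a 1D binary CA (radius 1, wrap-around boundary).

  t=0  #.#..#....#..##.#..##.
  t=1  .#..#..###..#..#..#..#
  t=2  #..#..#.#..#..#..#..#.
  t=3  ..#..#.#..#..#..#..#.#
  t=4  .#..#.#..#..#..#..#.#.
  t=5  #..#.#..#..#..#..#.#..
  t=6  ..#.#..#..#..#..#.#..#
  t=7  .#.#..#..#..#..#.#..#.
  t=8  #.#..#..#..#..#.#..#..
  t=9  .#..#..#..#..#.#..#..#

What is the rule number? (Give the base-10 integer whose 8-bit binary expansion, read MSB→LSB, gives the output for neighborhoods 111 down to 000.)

  nb ###: next=#  (t=1,i=8, bit7=1)
  nb ##.: next=.  (t=0,i=14, bit6=0)
  nb #.#: next=#  (t=0,i=1, bit5=1)
  nb #..: next=.  (t=0,i=3, bit4=0)
  nb .##: next=.  (t=0,i=13, bit3=0)
  nb .#.: next=.  (t=0,i=0, bit2=0)
  nb ..#: next=#  (t=0,i=4, bit1=1)
  nb ...: next=#  (t=0,i=7, bit0=1)
  bits 10100011 = 163

163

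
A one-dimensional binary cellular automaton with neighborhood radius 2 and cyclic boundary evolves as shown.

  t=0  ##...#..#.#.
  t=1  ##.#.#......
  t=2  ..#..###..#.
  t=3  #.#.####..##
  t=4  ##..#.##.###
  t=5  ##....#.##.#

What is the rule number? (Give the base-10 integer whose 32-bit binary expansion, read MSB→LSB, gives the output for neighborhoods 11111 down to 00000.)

  nb #####: next=#  (t=4,i=11, bit31=1)
  nb ####.: next=#  (t=3,i=6, bit30=1)
  nb ###.#: next=#  (t=3,i=0, bit29=1)
  nb ###..: next=#  (t=2,i=7, bit28=1)
  nb ##.##: next=#  (t=4,i=8, bit27=1)
  nb ##.#.: next=#  (t=1,i=2, bit26=1)
  nb ##..#: next=.  (t=2,i=8, bit25=0)
  nb ##...: next=.  (t=0,i=2, bit24=0)
  nb #.###: next=#  (t=3,i=4, bit23=1)
  nb #.##.: next=#  (t=0,i=0, bit22=1)
  nb #.#.#: next=.  (t=0,i=10, bit21=0)
  nb #.#..: next=#  (t=1,i=5, bit20=1)
  nb #..##: next=#  (t=2,i=4, bit19=1)
  nb #..#.: next=.  (t=0,i=7, bit18=0)
  nb #...#: next=#  (t=0,i=3, bit17=1)
  nb #....: next=#  (t=1,i=7, bit16=1)
  nb .####: next=.  (t=3,i=5, bit15=0)
  nb .###.: next=#  (t=2,i=6, bit14=1)
  nb .##.#: next=.  (t=1,i=1, bit13=0)
  nb .##..: next=#  (t=0,i=1, bit12=1)
  nb .#.##: next=.  (t=0,i=11, bit11=0)
  nb .#.#.: next=.  (t=0,i=9, bit10=0)
  nb .#..#: next=.  (t=0,i=6, bit9=0)
  nb .#...: next=#  (t=1,i=6, bit8=1)
  nb ..###: next=#  (t=2,i=5, bit7=1)
  nb ..##.: next=.  (t=1,i=0, bit6=0)
  nb ..#.#: next=.  (t=0,i=8, bit5=0)
  nb ..#..: next=#  (t=0,i=5, bit4=1)
  nb ...##: next=.  (t=1,i=11, bit3=0)
  nb ...#.: next=.  (t=0,i=4, bit2=0)
  nb ....#: next=#  (t=1,i=10, bit1=1)
  nb .....: next=.  (t=1,i=8, bit0=0)
  bits 11111100110110110101000110010010 = 4242231698

4242231698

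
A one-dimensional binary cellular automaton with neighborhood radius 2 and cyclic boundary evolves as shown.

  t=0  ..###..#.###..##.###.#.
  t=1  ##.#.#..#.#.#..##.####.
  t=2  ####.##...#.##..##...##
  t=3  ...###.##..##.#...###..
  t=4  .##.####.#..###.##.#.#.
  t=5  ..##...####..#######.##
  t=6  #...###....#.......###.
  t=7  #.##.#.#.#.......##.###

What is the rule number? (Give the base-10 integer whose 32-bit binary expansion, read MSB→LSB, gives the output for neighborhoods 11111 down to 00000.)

  #####|.  b31=0 t=2,i=0
  ####.|.  b30=0 t=1,i=20
  ###.#|#  b29=1 t=0,i=19
  ###..|.  b28=0 t=0,i=4
  ##.##|#  b27=1 t=0,i=16
  ##.#.|#  b26=1 t=0,i=20
  ##..#|#  b25=1 t=0,i=5
  ##...|#  b24=1 t=2,i=7
  #.###|.  b23=0 t=0,i=9
  #.##.|#  b22=1 t=1,i=0
  #.#.#|#  b21=1 t=1,i=3
  #.#..|#  b20=1 t=0,i=21
  #..##|.  b19=0 t=0,i=13
  #..#.|.  b18=0 t=0,i=6
  #...#|#  b17=1 t=0,i=0
  #....|.  b16=0 t=3,i=22
  .####|.  b15=0 t=1,i=19
  .###.|#  b14=1 t=0,i=3
  .##.#|#  b13=1 t=0,i=15
  .##..|.  b12=0 t=2,i=6
  .#.##|#  b11=1 t=0,i=8
  .#.#.|.  b10=0 t=1,i=4
  .#..#|#  b9=1 t=1,i=6
  .#...|.  b8=0 t=0,i=22
  ..###|.  b7=0 t=0,i=2
  ..##.|.  b6=0 t=0,i=14
  ..#.#|.  b5=0 t=0,i=7
  ..#..|.  b4=0 t=6,i=11
  ...##|#  b3=1 t=0,i=1
  ...#.|.  b2=0 t=2,i=9
  ....#|#  b1=1 t=3,i=1
  .....|.  b0=0 t=3,i=0
  bits 00101111011100100110101000001010 = 796027402

796027402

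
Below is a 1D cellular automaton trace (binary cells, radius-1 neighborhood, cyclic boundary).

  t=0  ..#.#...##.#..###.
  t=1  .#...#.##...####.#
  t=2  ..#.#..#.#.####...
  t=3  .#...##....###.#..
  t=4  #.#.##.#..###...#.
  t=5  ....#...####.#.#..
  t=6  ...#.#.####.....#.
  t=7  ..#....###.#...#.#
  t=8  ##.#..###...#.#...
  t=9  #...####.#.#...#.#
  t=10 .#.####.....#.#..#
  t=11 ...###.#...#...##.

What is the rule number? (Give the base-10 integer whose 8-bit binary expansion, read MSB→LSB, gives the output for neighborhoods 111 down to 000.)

  ###|#  b7=1 t=0,i=15
  ##.|.  b6=0 t=0,i=9
  #.#|.  b5=0 t=0,i=3
  #..|#  b4=1 t=0,i=5
  .##|#  b3=1 t=0,i=8
  .#.|.  b2=0 t=0,i=2
  ..#|#  b1=1 t=0,i=1
  ...|.  b0=0 t=0,i=0
  bits 10011010 = 154

154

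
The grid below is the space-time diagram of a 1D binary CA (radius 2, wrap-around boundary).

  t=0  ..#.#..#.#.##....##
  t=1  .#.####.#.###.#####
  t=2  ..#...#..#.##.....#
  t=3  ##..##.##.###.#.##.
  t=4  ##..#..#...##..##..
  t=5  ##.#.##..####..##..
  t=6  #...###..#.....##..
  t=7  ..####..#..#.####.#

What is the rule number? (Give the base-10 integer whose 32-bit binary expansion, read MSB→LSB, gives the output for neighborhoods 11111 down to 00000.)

542596814

  nb #####: next=.  (t=1,i=16, bit31=0)
  nb ####.: next=.  (t=1,i=5, bit30=0)
  nb ###.#: next=#  (t=1,i=6, bit29=1)
  nb ###..: next=.  (t=5,i=12, bit28=0)
  nb ##.##: next=.  (t=1,i=13, bit27=0)
  nb ##.#.: next=.  (t=1,i=0, bit26=0)
  nb ##..#: next=.  (t=0,i=0, bit25=0)
  nb ##...: next=.  (t=0,i=13, bit24=0)
  nb #.###: next=.  (t=1,i=3, bit23=0)
  nb #.##.: next=#  (t=0,i=11, bit22=1)
  nb #.#.#: next=.  (t=0,i=9, bit21=0)
  nb #.#..: next=#  (t=0,i=4, bit20=1)
  nb #..##: next=.  (t=3,i=3, bit19=0)
  nb #..#.: next=#  (t=0,i=1, bit18=1)
  nb #...#: next=#  (t=2,i=4, bit17=1)
  nb #....: next=#  (t=0,i=14, bit16=1)
  nb .####: next=.  (t=1,i=4, bit15=0)
  nb .###.: next=#  (t=1,i=11, bit14=1)
  nb .##.#: next=.  (t=3,i=5, bit13=0)
  nb .##..: next=#  (t=0,i=12, bit12=1)
  nb .#.##: next=#  (t=0,i=10, bit11=1)
  nb .#.#.: next=#  (t=0,i=3, bit10=1)
  nb .#..#: next=#  (t=0,i=5, bit9=1)
  nb .#...: next=.  (t=2,i=3, bit8=0)
  nb ..###: next=#  (t=5,i=9, bit7=1)
  nb ..##.: next=#  (t=0,i=17, bit6=1)
  nb ..#.#: next=.  (t=0,i=2, bit5=0)
  nb ..#..: next=.  (t=2,i=2, bit4=0)
  nb ...##: next=#  (t=0,i=16, bit3=1)
  nb ...#.: next=#  (t=2,i=5, bit2=1)
  nb ....#: next=#  (t=0,i=15, bit1=1)
  nb .....: next=.  (t=2,i=15, bit0=0)
  bits 00100000010101110101111011001110 = 542596814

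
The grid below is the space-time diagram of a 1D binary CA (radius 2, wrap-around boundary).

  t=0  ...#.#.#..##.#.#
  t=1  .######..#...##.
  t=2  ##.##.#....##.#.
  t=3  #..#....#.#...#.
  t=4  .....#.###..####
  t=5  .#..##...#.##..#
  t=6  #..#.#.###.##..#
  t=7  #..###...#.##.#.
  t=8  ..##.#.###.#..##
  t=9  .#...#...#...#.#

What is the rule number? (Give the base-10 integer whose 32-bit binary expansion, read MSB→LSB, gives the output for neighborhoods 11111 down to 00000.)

2959807660

  [31] ##### => #  t=1,i=3
  [30] ####. => .  t=1,i=5
  [29] ###.# => #  t=6,i=9
  [28] ###.. => #  t=1,i=6
  [27] ##.## => .  t=2,i=2
  [26] ##.#. => .  t=0,i=12
  [25] ##..# => .  t=1,i=7
  [24] ##... => .  t=4,i=0
  [23] #.### => .  t=4,i=7
  [22] #.##. => #  t=2,i=0
  [21] #.#.# => #  t=0,i=5
  [20] #.#.. => .  t=0,i=7
  [19] #..## => #  t=0,i=9
  [18] #..#. => .  t=1,i=8
  [17] #...# => #  t=0,i=1
  [16] #.... => #  t=2,i=8
  [15] .#### => .  t=1,i=2
  [14] .###. => .  t=4,i=8
  [13] .##.# => .  t=0,i=11
  [12] .##.. => #  t=1,i=14
  [11] .#.## => .  t=2,i=15
  [10] .#.#. => #  t=0,i=4
  [9] .#..# => .  t=0,i=8
  [8] .#... => .  t=0,i=0
  [7] ..### => #  t=1,i=1
  [6] ..##. => .  t=0,i=10
  [5] ..#.# => #  t=0,i=3
  [4] ..#.. => .  t=1,i=9
  [3] ...## => #  t=1,i=12
  [2] ...#. => #  t=0,i=2
  [1] ....# => .  t=2,i=9
  [0] ..... => .  t=4,i=2
  bits 10110000011010110001010010101100 = 2959807660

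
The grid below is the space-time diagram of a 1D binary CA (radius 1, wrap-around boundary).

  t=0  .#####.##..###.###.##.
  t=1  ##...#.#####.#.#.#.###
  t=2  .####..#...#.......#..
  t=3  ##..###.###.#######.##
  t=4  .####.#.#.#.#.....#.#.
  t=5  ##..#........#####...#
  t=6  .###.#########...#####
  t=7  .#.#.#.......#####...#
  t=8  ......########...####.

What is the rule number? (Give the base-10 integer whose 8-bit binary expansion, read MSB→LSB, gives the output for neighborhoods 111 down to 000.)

91

  ###|.  b7=0 t=0,i=2
  ##.|#  b6=1 t=0,i=5
  #.#|.  b5=0 t=0,i=6
  #..|#  b4=1 t=0,i=9
  .##|#  b3=1 t=0,i=1
  .#.|.  b2=0 t=1,i=5
  ..#|#  b1=1 t=0,i=0
  ...|#  b0=1 t=1,i=3
  bits 01011011 = 91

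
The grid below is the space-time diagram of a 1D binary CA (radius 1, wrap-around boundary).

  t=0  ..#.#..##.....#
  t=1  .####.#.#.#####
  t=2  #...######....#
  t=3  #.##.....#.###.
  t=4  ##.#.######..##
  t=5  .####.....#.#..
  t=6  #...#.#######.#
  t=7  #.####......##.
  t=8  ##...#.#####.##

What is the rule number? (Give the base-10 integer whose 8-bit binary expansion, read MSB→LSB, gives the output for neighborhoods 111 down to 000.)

103

  [7] ### => .  t=1,i=2
  [6] ##. => #  t=0,i=8
  [5] #.# => #  t=0,i=3
  [4] #.. => .  t=0,i=0
  [3] .## => .  t=0,i=7
  [2] .#. => #  t=0,i=2
  [1] ..# => #  t=0,i=1
  [0] ... => #  t=0,i=10
  bits 01100111 = 103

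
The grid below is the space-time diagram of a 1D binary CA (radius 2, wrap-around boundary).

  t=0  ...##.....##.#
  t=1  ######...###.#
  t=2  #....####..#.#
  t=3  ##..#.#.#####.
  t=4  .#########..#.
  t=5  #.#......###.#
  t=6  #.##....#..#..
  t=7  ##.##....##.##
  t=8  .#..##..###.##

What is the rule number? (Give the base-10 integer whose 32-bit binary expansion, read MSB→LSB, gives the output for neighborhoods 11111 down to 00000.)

  [31] ##### => .  t=1,i=1
  [30] ####. => .  t=1,i=4
  [29] ###.# => #  t=1,i=11
  [28] ###.. => #  t=1,i=5
  [27] ##.## => .  t=1,i=12
  [26] ##.#. => .  t=0,i=12
  [25] ##..# => #  t=2,i=9
  [24] ##... => #  t=0,i=5
  [23] #.### => #  t=1,i=13
  [22] #.##. => .  t=2,i=13
  [21] #.#.# => #  t=3,i=6
  [20] #.#.. => #  t=0,i=13
  [19] #..## => #  t=4,i=0
  [18] #..#. => #  t=2,i=10
  [17] #...# => #  t=0,i=1
  [16] #.... => .  t=0,i=6
  [15] .#### => #  t=1,i=0
  [14] .###. => .  t=1,i=10
  [13] .##.# => #  t=0,i=11
  [12] .##.. => #  t=0,i=4
  [11] .#.## => #  t=2,i=12
  [10] .#.#. => #  t=3,i=5
  [9] .#..# => #  t=4,i=13
  [8] .#... => #  t=0,i=0
  [7] ..### => .  t=1,i=9
  [6] ..##. => #  t=0,i=3
  [5] ..#.# => #  t=2,i=11
  [4] ..#.. => .  t=4,i=12
  [3] ...## => #  t=0,i=2
  [2] ...#. => .  t=6,i=7
  [1] ....# => .  t=0,i=8
  [0] ..... => .  t=0,i=7
  bits 00110011101111101011111101101000 = 868138856

868138856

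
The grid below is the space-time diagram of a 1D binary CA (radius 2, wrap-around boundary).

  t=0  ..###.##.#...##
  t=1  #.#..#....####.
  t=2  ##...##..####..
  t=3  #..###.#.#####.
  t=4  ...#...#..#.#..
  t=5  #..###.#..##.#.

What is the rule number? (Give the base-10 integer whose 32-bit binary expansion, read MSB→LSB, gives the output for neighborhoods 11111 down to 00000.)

  ##### -> .   bit 31 = 0  t=3,i=11
  ####. -> #   bit 30 = 1  t=1,i=12
  ###.# -> .   bit 29 = 0  t=0,i=4
  ###.. -> #   bit 28 = 1  t=2,i=12
  ##.## -> #   bit 27 = 1  t=0,i=5
  ##.#. -> .   bit 26 = 0  t=0,i=8
  ##..# -> #   bit 25 = 1  t=0,i=0
  ##... -> .   bit 24 = 0  t=2,i=2
  #.### -> .   bit 23 = 0  t=3,i=9
  #.##. -> .   bit 22 = 0  t=0,i=6
  #.#.# -> #   bit 21 = 1  t=1,i=0
  #.#.. -> .   bit 20 = 0  t=0,i=9
  #..## -> .   bit 19 = 0  t=0,i=1
  #..#. -> .   bit 18 = 0  t=1,i=4
  #...# -> #   bit 17 = 1  t=0,i=11
  #.... -> .   bit 16 = 0  t=1,i=7
  .#### -> #   bit 15 = 1  t=1,i=11
  .###. -> .   bit 14 = 0  t=0,i=3
  .##.# -> .   bit 13 = 0  t=0,i=7
  .##.. -> .   bit 12 = 0  t=0,i=14
  .#.## -> .   bit 11 = 0  t=3,i=8
  .#.#. -> #   bit 10 = 1  t=1,i=1
  .#..# -> .   bit 9 = 0  t=1,i=3
  .#... -> #   bit 8 = 1  t=0,i=10
  ..### -> #   bit 7 = 1  t=0,i=2
  ..##. -> #   bit 6 = 1  t=0,i=13
  ..#.# -> #   bit 5 = 1  t=4,i=10
  ..#.. -> #   bit 4 = 1  t=1,i=5
  ...## -> #   bit 3 = 1  t=0,i=12
  ...#. -> .   bit 2 = 0  t=4,i=2
  ....# -> .   bit 1 = 0  t=1,i=8
  ..... -> #   bit 0 = 1  t=4,i=0
  bits 01011010001000101000010111111001 = 1512211961

1512211961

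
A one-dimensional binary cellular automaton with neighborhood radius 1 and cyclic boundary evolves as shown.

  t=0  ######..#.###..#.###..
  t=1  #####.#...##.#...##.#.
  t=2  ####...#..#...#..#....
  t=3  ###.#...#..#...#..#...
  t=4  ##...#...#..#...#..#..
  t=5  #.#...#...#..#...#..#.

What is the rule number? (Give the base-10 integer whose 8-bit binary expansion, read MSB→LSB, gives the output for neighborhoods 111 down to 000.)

152

  [7] ### => #  t=0,i=1
  [6] ##. => .  t=0,i=5
  [5] #.# => .  t=0,i=9
  [4] #.. => #  t=0,i=6
  [3] .## => #  t=0,i=0
  [2] .#. => .  t=0,i=8
  [1] ..# => .  t=0,i=7
  [0] ... => .  t=1,i=8
  bits 10011000 = 152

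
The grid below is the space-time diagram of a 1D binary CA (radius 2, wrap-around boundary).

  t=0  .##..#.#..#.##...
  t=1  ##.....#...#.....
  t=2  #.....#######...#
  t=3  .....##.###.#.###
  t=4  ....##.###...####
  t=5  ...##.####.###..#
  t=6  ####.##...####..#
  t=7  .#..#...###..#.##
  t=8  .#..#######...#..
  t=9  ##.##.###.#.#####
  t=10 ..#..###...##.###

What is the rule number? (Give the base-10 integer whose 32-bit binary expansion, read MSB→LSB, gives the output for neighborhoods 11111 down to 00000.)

  #####|#  b31=1 t=2,i=8
  ####.|.  b30=0 t=2,i=11
  ###.#|.  b29=0 t=3,i=10
  ###..|#  b28=1 t=2,i=12
  ##.##|#  b27=1 t=3,i=7
  ##.#.|.  b26=0 t=3,i=11
  ##..#|.  b25=0 t=0,i=3
  ##...|.  b24=0 t=0,i=14
  #.###|#  b23=1 t=3,i=8
  #.##.|.  b22=0 t=0,i=12
  #.#.#|.  b21=0 t=3,i=12
  #.#..|#  b20=1 t=0,i=7
  #..##|#  b19=1 t=6,i=15
  #..#.|.  b18=0 t=0,i=4
  #...#|#  b17=1 t=1,i=9
  #....|.  b16=0 t=0,i=15
  .####|.  b15=0 t=2,i=7
  .###.|#  b14=1 t=3,i=9
  .##.#|.  b13=0 t=3,i=6
  .##..|.  b12=0 t=0,i=2
  .#.##|#  b11=1 t=0,i=11
  .#.#.|.  b10=0 t=0,i=6
  .#..#|.  b9=0 t=0,i=8
  .#...|#  b8=1 t=1,i=8
  ..###|#  b7=1 t=2,i=6
  ..##.|#  b6=1 t=0,i=1
  ..#.#|.  b5=0 t=0,i=5
  ..#..|#  b4=1 t=1,i=7
  ...##|#  b3=1 t=0,i=0
  ...#.|#  b2=1 t=1,i=6
  ....#|.  b1=0 t=0,i=16
  .....|.  b0=0 t=1,i=4
  bits 10011000100110100100100111011100 = 2560248284

2560248284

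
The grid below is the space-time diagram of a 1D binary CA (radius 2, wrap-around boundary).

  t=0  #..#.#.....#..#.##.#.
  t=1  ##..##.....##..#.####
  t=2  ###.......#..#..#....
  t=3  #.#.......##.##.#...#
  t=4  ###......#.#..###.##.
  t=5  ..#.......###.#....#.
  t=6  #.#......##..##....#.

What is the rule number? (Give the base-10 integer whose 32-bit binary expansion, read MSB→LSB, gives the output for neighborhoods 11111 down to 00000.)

1446129304

  [31] ##### => .  t=1,i=19
  [30] ####. => #  t=1,i=0
  [29] ###.# => .  t=4,i=16
  [28] ###.. => #  t=1,i=1
  [27] ##.## => .  t=3,i=12
  [26] ##.#. => #  t=0,i=18
  [25] ##..# => #  t=1,i=2
  [24] ##... => .  t=1,i=6
  [23] #.### => .  t=1,i=17
  [22] #.##. => .  t=0,i=16
  [21] #.#.# => #  t=0,i=19
  [20] #.#.. => #  t=0,i=0
  [19] #..## => .  t=1,i=3
  [18] #..#. => .  t=0,i=2
  [17] #...# => #  t=3,i=18
  [16] #.... => .  t=0,i=7
  [15] .#### => .  t=1,i=18
  [14] .###. => .  t=2,i=1
  [13] .##.# => #  t=0,i=17
  [12] .##.. => .  t=1,i=5
  [11] .#.## => #  t=0,i=15
  [10] .#.#. => #  t=0,i=4
  [9] .#..# => #  t=0,i=1
  [8] .#... => .  t=0,i=6
  [7] ..### => #  t=2,i=0
  [6] ..##. => .  t=1,i=4
  [5] ..#.# => .  t=0,i=3
  [4] ..#.. => #  t=0,i=11
  [3] ...## => #  t=1,i=10
  [2] ...#. => .  t=0,i=10
  [1] ....# => .  t=0,i=9
  [0] ..... => .  t=0,i=8
  bits 01010110001100100010111010011000 = 1446129304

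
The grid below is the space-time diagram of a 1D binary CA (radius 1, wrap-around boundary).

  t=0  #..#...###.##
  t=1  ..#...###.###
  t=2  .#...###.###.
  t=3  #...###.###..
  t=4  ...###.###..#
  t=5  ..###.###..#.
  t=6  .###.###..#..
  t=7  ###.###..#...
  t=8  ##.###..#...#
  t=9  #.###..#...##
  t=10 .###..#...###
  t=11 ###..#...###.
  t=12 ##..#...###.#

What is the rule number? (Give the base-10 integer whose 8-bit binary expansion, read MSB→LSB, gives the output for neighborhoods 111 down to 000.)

170

  nb ###: next=#  (t=0,i=8, bit7=1)
  nb ##.: next=.  (t=0,i=0, bit6=0)
  nb #.#: next=#  (t=0,i=10, bit5=1)
  nb #..: next=.  (t=0,i=1, bit4=0)
  nb .##: next=#  (t=0,i=7, bit3=1)
  nb .#.: next=.  (t=0,i=3, bit2=0)
  nb ..#: next=#  (t=0,i=2, bit1=1)
  nb ...: next=.  (t=0,i=5, bit0=0)
  bits 10101010 = 170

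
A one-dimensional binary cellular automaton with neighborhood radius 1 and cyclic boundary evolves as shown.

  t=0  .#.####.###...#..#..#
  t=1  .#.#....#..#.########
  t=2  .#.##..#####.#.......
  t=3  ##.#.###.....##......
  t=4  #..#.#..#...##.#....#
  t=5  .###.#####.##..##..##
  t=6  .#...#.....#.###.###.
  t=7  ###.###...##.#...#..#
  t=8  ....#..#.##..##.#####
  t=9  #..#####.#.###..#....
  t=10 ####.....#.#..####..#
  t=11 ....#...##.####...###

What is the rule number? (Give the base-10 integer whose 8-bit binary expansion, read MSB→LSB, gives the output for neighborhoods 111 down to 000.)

  [7] ### => .  t=0,i=4
  [6] ##. => .  t=0,i=6
  [5] #.# => .  t=0,i=0
  [4] #.. => #  t=0,i=11
  [3] .## => #  t=0,i=3
  [2] .#. => #  t=0,i=1
  [1] ..# => #  t=0,i=13
  [0] ... => .  t=0,i=12
  bits 00011110 = 30

30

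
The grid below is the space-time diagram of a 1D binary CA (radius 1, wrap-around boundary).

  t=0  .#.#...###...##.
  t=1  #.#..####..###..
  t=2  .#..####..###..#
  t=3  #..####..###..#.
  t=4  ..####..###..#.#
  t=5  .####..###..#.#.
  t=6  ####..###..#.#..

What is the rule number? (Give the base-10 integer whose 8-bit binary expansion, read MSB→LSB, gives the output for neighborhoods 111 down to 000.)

  ### -> #   bit 7 = 1  t=0,i=8
  ##. -> .   bit 6 = 0  t=0,i=9
  #.# -> #   bit 5 = 1  t=0,i=2
  #.. -> .   bit 4 = 0  t=0,i=4
  .## -> #   bit 3 = 1  t=0,i=7
  .#. -> .   bit 2 = 0  t=0,i=1
  ..# -> #   bit 1 = 1  t=0,i=0
  ... -> #   bit 0 = 1  t=0,i=5
  bits 10101011 = 171

171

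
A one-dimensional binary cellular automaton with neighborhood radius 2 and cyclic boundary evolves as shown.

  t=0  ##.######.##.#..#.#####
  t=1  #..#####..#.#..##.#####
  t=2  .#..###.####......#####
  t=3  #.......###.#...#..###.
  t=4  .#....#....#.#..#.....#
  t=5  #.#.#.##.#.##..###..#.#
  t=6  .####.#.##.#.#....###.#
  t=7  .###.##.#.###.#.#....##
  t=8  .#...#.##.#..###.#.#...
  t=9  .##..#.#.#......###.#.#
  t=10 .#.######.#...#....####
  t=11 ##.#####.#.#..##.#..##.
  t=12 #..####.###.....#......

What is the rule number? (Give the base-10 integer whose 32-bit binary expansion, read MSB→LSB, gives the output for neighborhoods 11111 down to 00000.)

  #####|#  b31=1 t=0,i=5
  ####.|#  b30=1 t=0,i=0
  ###.#|.  b29=0 t=0,i=1
  ###..|.  b28=0 t=1,i=0
  ##.##|.  b27=0 t=0,i=2
  ##.#.|#  b26=1 t=0,i=12
  ##..#|#  b25=1 t=1,i=1
  ##...|#  b24=1 t=2,i=12
  #.###|#  b23=1 t=0,i=3
  #.##.|#  b22=1 t=0,i=10
  #.#.#|#  b21=1 t=5,i=2
  #.#..|.  b20=0 t=0,i=13
  #..##|.  b19=0 t=1,i=2
  #..#.|#  b18=1 t=0,i=15
  #...#|.  b17=0 t=3,i=14
  #....|.  b16=0 t=2,i=13
  .####|#  b15=1 t=0,i=4
  .###.|.  b14=0 t=2,i=5
  .##.#|.  b13=0 t=0,i=11
  .##..|.  b12=0 t=5,i=12
  .#.##|.  b11=0 t=0,i=17
  .#.#.|#  b10=1 t=1,i=11
  .#..#|.  b9=0 t=0,i=14
  .#...|#  b8=1 t=3,i=1
  ..###|.  b7=0 t=1,i=3
  ..##.|.  b6=0 t=1,i=15
  ..#.#|#  b5=1 t=0,i=16
  ..#..|#  b4=1 t=3,i=16
  ...##|.  b3=0 t=2,i=17
  ...#.|.  b2=0 t=3,i=15
  ....#|#  b1=1 t=2,i=16
  .....|.  b0=0 t=2,i=14
  bits 11000111111001001000010100110010 = 3353642290

3353642290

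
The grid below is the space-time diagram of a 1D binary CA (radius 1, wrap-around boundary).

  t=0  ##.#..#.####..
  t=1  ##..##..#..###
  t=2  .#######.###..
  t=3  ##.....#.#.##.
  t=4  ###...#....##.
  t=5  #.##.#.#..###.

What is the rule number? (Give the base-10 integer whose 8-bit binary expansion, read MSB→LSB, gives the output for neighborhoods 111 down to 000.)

90

  ###|.  b7=0 t=0,i=9
  ##.|#  b6=1 t=0,i=1
  #.#|.  b5=0 t=0,i=2
  #..|#  b4=1 t=0,i=4
  .##|#  b3=1 t=0,i=0
  .#.|.  b2=0 t=0,i=3
  ..#|#  b1=1 t=0,i=5
  ...|.  b0=0 t=2,i=13
  bits 01011010 = 90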